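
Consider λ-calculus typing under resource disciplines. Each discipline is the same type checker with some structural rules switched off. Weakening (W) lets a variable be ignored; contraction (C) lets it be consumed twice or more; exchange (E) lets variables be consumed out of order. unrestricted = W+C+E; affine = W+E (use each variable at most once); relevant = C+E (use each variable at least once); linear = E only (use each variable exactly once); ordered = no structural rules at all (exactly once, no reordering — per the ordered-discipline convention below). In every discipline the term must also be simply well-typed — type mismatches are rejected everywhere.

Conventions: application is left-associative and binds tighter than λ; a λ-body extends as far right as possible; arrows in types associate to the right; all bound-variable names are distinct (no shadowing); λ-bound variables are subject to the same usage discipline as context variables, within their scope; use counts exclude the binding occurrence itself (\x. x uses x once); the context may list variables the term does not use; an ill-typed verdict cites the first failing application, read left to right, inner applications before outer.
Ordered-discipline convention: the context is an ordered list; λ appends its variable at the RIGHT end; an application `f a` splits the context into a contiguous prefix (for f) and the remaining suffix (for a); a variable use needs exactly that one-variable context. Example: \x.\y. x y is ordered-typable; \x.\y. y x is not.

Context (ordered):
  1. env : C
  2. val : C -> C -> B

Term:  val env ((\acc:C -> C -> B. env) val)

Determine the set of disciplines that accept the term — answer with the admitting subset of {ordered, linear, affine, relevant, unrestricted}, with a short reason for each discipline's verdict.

accepted by: unrestricted
use counts: env=2, val=2, acc [bound]=0
left-to-right use order: val, env, env, val
typing: well-typed — term : B
ordered: ✗, repeated use of env ×2, val ×2; acc never used (weakening)
linear: ✗, repeated use of env ×2, val ×2; acc never used (weakening)
affine: ✗, repeated use of env ×2, val ×2
relevant: ✗, acc never used (weakening)
unrestricted: ✓, type-checks (B) and nothing is barred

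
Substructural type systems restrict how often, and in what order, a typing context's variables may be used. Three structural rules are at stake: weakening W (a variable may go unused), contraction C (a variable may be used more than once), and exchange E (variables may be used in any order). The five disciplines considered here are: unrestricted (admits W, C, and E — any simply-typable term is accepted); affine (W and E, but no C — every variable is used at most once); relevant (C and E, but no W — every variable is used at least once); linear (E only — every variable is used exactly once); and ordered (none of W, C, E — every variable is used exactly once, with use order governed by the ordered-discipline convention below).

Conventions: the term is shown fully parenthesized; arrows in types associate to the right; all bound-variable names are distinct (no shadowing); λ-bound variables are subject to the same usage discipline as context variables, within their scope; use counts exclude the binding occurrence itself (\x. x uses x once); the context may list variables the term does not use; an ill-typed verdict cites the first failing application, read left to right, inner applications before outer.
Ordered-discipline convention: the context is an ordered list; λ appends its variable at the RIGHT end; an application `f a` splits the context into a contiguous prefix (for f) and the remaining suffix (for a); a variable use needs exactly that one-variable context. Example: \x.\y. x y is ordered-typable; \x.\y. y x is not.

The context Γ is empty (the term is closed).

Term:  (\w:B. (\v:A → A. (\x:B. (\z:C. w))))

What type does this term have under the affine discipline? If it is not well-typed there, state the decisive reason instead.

term : B → (A → A) → B → C → B
usage: w [bound]=1; v [bound]=0; x [bound]=0; z [bound]=0
use order (left to right): w
typing: well-typed — term : B → (A → A) → B → C → B
summary: ordered ✗ | linear ✗ | affine ✓ | relevant ✗ | unrestricted ✓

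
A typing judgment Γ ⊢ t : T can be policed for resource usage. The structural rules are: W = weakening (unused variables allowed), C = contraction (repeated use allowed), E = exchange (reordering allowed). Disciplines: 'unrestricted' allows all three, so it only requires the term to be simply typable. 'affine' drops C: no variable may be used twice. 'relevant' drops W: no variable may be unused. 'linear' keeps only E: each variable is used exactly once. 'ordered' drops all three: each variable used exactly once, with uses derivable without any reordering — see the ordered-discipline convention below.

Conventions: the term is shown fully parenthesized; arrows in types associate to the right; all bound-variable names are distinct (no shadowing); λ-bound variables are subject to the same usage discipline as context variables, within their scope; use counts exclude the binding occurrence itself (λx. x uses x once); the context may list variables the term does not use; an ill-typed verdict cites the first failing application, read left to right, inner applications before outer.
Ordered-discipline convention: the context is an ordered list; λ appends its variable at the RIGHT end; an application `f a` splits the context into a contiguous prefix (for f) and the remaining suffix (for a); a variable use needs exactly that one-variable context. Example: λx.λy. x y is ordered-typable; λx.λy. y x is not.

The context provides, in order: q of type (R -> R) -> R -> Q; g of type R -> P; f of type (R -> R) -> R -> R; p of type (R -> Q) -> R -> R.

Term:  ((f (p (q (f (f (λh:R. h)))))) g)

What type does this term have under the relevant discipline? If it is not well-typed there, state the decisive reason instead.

not well-typed under relevant — the type mismatch rejects it
counts: q=1; g=1; f=3; p=1; h (bound)=1
left-to-right use order: f, p, q, f, f, h, g
typing: ill-typed: a function awaiting R gets R -> P
across the five disciplines: ordered ✗, linear ✗, affine ✗, relevant ✗, unrestricted ✗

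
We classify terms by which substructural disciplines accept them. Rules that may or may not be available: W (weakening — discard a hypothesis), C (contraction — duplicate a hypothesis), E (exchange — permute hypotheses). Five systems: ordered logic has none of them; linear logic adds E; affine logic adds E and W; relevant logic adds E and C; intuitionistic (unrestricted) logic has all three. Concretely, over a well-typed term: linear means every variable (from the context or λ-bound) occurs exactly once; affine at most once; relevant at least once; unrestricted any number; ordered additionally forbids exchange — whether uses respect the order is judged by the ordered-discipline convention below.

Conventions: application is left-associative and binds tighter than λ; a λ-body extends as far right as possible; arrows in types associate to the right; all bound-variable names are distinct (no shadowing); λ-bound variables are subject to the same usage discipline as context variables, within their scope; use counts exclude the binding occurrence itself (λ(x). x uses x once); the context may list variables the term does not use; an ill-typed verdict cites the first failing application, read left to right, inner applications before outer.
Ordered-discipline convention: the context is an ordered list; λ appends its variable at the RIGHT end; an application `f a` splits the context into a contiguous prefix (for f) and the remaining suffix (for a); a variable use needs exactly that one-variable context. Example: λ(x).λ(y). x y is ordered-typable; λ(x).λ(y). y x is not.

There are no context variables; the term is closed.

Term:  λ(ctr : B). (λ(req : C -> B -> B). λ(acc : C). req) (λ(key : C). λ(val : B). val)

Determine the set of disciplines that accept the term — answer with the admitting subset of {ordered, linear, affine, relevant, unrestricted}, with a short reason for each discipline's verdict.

admitting disciplines: affine, unrestricted
counts: ctr (λ-bound): 0×, req (λ-bound): 1×, acc (λ-bound): 0×, key (λ-bound): 0×, val (λ-bound): 1×
left-to-right use order: req, val
typing: well-typed — term : B -> C -> C -> B -> B
ordered: ✗, ctr, acc, key left unused
linear: ✗, ctr, acc, key left unused
affine: ✓, ctr, req, acc, key, val: no repeats, contraction unneeded
relevant: ✗, ctr, acc, key left unused
unrestricted: ✓, simply typable at B -> C -> C -> B -> B; W, C, E all held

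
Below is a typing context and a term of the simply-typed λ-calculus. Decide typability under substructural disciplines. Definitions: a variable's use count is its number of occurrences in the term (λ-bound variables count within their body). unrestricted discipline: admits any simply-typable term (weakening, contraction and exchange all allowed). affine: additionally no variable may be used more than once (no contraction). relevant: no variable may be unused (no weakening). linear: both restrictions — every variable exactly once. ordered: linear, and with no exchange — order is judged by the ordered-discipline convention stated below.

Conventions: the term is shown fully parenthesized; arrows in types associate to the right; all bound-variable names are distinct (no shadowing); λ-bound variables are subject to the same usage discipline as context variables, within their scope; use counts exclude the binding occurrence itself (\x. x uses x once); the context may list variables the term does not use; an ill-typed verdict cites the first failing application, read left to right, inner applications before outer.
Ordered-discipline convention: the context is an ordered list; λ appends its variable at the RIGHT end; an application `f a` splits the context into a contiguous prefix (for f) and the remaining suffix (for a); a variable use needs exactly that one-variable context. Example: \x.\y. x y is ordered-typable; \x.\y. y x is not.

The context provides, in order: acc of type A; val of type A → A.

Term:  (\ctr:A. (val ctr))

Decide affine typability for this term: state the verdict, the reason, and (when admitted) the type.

yes — no duplicate uses among acc, val, ctr; term : A → A
use counts: acc: 0×, val: 1×, ctr (λ-bound): 1×
left-to-right use order: val, ctr
typing: well-typed — term : A → A
all disciplines: ordered ✗ · linear ✗ · affine ✓ · relevant ✗ · unrestricted ✓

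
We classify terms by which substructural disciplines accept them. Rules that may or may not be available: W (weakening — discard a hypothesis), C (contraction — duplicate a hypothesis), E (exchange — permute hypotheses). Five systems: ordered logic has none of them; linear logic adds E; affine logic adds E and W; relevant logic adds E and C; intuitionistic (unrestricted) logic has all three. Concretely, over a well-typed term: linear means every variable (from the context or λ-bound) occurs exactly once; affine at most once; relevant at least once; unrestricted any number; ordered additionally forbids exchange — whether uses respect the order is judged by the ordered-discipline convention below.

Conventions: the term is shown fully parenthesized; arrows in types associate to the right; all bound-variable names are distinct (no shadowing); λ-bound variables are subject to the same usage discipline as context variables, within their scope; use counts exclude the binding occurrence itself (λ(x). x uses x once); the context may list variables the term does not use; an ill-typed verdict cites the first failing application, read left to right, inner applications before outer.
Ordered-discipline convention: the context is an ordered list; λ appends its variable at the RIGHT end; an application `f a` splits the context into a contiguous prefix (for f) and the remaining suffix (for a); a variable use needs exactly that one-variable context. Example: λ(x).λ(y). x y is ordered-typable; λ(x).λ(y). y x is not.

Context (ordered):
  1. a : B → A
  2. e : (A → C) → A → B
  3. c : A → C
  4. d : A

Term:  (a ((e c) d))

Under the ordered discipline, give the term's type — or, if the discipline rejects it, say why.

term : A
variable uses: a: 1; e: 1; c: 1; d: 1
left-to-right use order: a, e, c, d
typing: well-typed — term : A
per-discipline verdicts: ordered ✓ · linear ✓ · affine ✓ · relevant ✓ · unrestricted ✓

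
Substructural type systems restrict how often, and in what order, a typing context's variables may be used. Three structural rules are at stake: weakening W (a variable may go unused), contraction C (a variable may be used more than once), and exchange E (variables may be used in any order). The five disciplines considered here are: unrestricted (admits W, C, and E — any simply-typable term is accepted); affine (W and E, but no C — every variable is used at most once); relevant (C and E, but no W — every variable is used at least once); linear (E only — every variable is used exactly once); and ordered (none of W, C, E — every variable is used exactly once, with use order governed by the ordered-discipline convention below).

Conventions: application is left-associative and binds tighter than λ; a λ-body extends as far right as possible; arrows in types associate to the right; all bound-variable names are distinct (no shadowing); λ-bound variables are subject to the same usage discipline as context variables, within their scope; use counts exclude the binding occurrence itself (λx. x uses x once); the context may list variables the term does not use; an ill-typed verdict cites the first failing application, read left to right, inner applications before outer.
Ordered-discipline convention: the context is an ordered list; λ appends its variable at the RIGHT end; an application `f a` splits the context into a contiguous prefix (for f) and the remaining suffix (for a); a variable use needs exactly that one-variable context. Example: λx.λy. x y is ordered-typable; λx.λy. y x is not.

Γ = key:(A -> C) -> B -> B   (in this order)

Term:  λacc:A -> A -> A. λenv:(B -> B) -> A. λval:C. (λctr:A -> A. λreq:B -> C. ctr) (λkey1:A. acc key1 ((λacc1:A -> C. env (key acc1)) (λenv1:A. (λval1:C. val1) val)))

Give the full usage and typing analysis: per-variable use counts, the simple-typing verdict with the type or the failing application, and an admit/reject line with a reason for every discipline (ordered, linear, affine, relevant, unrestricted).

use counts: key: 1; acc [bound]: 1; env [bound]: 1; val [bound]: 1; ctr [bound]: 1; req [bound]: 0; key1 [bound]: 1; acc1 [bound]: 1; env1 [bound]: 0; val1 [bound]: 1
uses in reading order: ctr, acc, key1, env, key, acc1, val1, val
typing: the term checks, with type (A -> A -> A) -> ((B -> B) -> A) -> C -> (B -> C) -> A -> A
ordered ✗ (req, env1 never used (weakening))
linear ✗ (req, env1 never used (weakening))
affine ✓ (key, acc, env, val, ctr, req, key1, acc1, env1, val1: no repeats, contraction unneeded)
relevant ✗ (req, env1 never used (weakening))
unrestricted ✓ (type-checks ((A -> A -> A) -> ((B -> B) -> A) -> C -> (B -> C) -> A -> A) and nothing is barred)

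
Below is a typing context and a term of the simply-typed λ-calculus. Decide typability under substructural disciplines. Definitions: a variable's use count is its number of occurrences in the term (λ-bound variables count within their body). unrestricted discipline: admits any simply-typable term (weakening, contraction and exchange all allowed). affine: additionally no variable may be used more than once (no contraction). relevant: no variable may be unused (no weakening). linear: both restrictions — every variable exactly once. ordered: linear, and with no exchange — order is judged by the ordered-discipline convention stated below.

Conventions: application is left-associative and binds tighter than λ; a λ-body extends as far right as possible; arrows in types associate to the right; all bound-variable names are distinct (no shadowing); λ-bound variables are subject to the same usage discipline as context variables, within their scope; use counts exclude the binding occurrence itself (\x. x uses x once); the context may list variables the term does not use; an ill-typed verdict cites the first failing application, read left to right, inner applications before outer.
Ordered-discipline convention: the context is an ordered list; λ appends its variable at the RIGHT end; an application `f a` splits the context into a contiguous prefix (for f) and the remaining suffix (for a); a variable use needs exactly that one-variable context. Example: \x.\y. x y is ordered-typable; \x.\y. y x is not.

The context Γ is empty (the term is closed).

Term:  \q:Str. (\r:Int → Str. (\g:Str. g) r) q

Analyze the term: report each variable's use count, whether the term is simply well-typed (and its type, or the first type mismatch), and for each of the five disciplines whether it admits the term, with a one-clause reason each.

use counts: q [bound]: 1×; r [bound]: 1×; g [bound]: 1×
order of uses: g, r, q
typing: ill-typed: an argument Int → Str mismatches the expected Str
ordered: ✗ — fails simple typing
linear: ✗ — a type mismatch blocks all five
affine: ✗ — the type mismatch rejects it
relevant: ✗ — not simply typable
unrestricted: ✗ — fails simple typing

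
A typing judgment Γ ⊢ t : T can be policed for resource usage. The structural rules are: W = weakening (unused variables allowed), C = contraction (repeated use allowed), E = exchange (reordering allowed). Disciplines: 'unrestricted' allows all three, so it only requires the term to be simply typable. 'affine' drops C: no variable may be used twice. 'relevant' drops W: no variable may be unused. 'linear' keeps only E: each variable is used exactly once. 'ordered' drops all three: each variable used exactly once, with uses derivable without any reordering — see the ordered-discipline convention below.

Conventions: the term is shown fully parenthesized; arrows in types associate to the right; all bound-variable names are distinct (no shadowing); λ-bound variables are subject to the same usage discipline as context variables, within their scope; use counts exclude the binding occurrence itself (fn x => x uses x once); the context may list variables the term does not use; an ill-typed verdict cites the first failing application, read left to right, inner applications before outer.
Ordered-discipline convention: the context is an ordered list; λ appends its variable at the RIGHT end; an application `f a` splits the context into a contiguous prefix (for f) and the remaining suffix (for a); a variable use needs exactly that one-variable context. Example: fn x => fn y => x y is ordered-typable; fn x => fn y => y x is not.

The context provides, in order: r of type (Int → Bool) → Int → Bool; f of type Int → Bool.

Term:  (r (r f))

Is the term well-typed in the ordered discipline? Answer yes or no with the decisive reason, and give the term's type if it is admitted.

no — uses contraction: r ×2
variable uses: r=2; f=1
left-to-right use order: r, r, f
typing: well-typed — term : Int → Bool
per-discipline verdicts: ordered ✗; linear ✗; affine ✗; relevant ✓; unrestricted ✓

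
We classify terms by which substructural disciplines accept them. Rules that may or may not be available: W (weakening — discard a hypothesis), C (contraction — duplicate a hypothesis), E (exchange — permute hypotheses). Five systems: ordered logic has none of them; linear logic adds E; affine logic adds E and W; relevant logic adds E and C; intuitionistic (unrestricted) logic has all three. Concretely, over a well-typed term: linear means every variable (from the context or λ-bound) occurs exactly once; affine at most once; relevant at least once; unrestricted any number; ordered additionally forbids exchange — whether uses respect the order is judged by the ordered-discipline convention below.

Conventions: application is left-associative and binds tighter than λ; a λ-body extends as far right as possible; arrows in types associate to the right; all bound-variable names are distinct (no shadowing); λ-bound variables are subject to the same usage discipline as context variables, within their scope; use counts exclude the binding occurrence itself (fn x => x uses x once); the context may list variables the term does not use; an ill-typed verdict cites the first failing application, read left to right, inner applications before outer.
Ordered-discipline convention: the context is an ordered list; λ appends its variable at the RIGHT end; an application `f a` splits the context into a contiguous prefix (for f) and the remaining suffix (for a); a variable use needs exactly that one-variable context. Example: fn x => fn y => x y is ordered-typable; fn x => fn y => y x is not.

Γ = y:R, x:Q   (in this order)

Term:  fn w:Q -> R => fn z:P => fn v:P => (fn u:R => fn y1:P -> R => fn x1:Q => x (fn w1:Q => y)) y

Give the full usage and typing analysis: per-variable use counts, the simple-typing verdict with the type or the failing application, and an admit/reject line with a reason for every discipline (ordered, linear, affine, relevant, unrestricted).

use counts: y=2, x=1, w (λ-bound)=0, z (λ-bound)=0, v (λ-bound)=0, u (λ-bound)=0, y1 (λ-bound)=0, x1 (λ-bound)=0, w1 (λ-bound)=0
uses in reading order: x, y, y
typing: ill-typed: non-function type Q applied to an argument
ordered: ✗, not simply typable
linear: ✗, fails simple typing
affine: ✗, a type mismatch blocks all five
relevant: ✗, the type mismatch rejects it
unrestricted: ✗, not simply typable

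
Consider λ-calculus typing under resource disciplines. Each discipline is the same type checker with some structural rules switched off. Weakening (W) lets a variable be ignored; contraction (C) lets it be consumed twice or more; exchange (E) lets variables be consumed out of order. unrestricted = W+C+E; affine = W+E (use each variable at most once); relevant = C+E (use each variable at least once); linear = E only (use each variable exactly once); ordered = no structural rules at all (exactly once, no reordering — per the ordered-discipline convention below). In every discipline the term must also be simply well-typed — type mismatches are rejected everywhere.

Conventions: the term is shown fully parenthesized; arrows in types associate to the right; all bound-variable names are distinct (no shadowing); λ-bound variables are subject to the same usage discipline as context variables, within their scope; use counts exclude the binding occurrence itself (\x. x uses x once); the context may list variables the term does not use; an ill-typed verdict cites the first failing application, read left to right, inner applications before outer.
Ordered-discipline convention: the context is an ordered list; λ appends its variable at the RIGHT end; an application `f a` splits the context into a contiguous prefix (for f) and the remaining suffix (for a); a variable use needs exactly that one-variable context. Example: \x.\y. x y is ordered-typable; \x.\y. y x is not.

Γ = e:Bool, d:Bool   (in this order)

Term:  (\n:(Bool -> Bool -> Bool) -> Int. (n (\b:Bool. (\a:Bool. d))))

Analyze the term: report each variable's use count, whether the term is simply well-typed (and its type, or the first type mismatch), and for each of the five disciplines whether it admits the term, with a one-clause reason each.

variable uses: e: 0, d: 1, n (bound): 1, b (bound): 0, a (bound): 0
left-to-right use order: n, d
typing: well-typed at ((Bool -> Bool -> Bool) -> Int) -> Int
ordered: ✗ — e, b, a never used (weakening)
linear: ✗ — e, b, a never used (weakening)
affine: ✓ — none of e, d, n, b, a used more than once
relevant: ✗ — e, b, a never used (weakening)
unrestricted: ✓ — well-typed at ((Bool -> Bool -> Bool) -> Int) -> Int; no restrictions here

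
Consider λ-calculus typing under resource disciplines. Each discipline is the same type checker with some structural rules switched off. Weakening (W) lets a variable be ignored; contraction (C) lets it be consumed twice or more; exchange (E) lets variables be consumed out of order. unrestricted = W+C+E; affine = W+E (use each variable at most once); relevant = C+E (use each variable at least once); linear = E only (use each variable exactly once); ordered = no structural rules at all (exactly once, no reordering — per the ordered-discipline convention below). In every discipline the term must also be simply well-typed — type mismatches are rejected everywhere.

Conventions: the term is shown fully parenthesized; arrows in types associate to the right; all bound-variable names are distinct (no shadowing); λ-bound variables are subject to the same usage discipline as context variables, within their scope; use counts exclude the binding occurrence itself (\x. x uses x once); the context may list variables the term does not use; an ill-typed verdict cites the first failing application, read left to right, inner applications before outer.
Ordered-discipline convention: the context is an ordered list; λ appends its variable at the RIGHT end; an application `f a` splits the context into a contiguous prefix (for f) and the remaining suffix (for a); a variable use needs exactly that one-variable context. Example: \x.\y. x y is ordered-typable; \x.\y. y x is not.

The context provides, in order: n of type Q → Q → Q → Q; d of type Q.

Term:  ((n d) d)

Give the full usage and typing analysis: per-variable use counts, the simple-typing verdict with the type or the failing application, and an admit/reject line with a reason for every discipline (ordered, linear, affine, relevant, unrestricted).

use counts: n: 1; d: 2
order of uses: n, d, d
typing: well-typed — term : Q → Q
ordered ✗ (d ×2 used more than once (contraction))
linear ✗ (d ×2 used more than once (contraction))
affine ✗ (d ×2 used more than once (contraction))
relevant ✓ (at least one use each (n, d))
unrestricted ✓ (well-typed at Q → Q; no restrictions here)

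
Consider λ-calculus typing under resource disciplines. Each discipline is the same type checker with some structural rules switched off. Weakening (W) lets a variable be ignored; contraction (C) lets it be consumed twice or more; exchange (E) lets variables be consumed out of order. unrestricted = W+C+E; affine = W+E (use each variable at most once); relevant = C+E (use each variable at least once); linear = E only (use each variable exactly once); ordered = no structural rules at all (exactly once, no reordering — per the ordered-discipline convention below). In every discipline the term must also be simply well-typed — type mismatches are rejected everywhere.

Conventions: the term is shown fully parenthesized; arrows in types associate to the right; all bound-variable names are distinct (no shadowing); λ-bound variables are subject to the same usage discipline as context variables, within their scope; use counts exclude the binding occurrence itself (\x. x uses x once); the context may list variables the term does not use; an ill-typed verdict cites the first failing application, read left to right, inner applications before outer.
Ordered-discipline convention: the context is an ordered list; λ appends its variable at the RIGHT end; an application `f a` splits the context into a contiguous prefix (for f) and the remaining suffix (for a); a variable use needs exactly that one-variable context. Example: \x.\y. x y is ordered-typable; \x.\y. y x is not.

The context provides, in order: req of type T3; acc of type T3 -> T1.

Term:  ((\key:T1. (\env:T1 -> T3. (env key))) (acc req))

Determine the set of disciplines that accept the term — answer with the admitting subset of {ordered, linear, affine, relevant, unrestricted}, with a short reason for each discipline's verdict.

admitting disciplines: linear, affine, relevant, unrestricted
counts: req ×1; acc ×1; key (bound) ×1; env (bound) ×1
left-to-right use order: env, key, acc, req
typing: the term checks, with type (T1 -> T3) -> T3
ordered ✗ (needs exchange: uses follow env, key, acc, req)
linear ✓ (single use per variable (req, acc, key, env))
affine ✓ (req, acc, key, env: no repeats, contraction unneeded)
relevant ✓ (none of req, acc, key, env goes unused)
unrestricted ✓ (type-checks ((T1 -> T3) -> T3) and nothing is barred)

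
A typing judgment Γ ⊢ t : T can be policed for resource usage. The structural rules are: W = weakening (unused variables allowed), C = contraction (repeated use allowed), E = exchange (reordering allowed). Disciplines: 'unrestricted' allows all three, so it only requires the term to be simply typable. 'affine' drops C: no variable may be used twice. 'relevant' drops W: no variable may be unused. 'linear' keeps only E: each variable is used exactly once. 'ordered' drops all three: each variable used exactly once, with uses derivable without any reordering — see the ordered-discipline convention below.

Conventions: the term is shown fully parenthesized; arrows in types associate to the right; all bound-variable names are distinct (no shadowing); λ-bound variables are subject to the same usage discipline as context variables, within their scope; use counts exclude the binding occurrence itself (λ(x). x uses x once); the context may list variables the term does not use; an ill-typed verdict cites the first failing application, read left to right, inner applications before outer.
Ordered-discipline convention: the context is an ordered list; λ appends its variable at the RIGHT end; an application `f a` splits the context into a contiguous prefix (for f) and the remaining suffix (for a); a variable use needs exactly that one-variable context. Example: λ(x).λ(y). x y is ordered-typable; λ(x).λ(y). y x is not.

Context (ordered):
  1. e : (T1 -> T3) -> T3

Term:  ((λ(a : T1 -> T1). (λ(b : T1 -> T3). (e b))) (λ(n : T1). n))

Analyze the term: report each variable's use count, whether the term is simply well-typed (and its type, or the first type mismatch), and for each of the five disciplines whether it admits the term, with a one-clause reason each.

usage: e=1, a [bound]=0, b [bound]=1, n [bound]=1
order of uses: e, b, n
typing: the term checks, with type (T1 -> T3) -> T3
ordered: ✗, a left unused
linear: ✗, a left unused
affine: ✓, none of e, a, b, n used more than once
relevant: ✗, a left unused
unrestricted: ✓, well-typed at (T1 -> T3) -> T3; no restrictions here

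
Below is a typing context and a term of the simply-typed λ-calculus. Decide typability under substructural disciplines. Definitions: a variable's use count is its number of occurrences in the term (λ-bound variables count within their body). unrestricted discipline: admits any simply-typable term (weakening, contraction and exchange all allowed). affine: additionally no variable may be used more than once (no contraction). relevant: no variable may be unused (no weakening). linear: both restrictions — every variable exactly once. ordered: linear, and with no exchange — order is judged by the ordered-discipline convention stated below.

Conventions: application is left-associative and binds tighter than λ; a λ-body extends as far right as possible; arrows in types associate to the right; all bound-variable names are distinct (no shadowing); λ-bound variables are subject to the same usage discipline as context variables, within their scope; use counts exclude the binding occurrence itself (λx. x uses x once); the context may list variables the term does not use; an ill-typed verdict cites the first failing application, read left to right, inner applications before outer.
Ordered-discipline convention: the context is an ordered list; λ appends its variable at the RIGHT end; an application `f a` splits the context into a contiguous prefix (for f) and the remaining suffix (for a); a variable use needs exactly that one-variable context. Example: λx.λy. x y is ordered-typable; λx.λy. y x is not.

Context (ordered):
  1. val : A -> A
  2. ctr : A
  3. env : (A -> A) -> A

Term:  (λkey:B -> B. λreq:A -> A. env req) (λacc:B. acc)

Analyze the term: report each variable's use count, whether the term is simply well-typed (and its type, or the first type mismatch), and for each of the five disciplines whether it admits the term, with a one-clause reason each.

counts: val: 0×, ctr: 0×, env: 1×, key (bound): 0×, req (bound): 1×, acc (bound): 1×
uses in reading order: env, req, acc
typing: ✓ — (A -> A) -> A
ordered: ✗, unused: val, ctr, key — weakening required
linear: ✗, unused: val, ctr, key — weakening required
affine: ✓, none of val, ctr, env, key, req, acc used more than once
relevant: ✗, unused: val, ctr, key — weakening required
unrestricted: ✓, simply typable at (A -> A) -> A; W, C, E all held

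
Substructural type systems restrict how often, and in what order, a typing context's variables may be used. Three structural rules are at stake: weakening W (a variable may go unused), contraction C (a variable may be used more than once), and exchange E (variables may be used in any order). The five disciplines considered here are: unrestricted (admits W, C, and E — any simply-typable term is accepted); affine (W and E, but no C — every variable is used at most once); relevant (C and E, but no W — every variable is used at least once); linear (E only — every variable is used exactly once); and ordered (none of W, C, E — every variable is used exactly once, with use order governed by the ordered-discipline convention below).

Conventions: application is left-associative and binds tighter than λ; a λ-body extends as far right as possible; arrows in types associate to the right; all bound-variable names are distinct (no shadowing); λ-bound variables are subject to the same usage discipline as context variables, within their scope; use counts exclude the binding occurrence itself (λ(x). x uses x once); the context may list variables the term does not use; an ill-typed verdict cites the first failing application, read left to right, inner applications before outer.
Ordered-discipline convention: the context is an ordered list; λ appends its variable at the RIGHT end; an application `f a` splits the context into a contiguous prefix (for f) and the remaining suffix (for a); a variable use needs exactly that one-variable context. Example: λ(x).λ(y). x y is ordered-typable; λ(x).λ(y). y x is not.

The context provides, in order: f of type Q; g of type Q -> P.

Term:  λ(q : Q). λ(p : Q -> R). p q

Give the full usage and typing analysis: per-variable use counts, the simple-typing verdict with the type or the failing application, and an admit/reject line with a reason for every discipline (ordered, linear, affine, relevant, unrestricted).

counts: f ×0; g ×0; q (λ-bound) ×1; p (λ-bound) ×1
uses in reading order: p, q
typing: well-typed — term : Q -> (Q -> R) -> R
ordered ✗ (f, g left unused)
linear ✗ (f, g left unused)
affine ✓ (none of f, g, q, p used more than once)
relevant ✗ (f, g left unused)
unrestricted ✓ (simply typable at Q -> (Q -> R) -> R; W, C, E all held)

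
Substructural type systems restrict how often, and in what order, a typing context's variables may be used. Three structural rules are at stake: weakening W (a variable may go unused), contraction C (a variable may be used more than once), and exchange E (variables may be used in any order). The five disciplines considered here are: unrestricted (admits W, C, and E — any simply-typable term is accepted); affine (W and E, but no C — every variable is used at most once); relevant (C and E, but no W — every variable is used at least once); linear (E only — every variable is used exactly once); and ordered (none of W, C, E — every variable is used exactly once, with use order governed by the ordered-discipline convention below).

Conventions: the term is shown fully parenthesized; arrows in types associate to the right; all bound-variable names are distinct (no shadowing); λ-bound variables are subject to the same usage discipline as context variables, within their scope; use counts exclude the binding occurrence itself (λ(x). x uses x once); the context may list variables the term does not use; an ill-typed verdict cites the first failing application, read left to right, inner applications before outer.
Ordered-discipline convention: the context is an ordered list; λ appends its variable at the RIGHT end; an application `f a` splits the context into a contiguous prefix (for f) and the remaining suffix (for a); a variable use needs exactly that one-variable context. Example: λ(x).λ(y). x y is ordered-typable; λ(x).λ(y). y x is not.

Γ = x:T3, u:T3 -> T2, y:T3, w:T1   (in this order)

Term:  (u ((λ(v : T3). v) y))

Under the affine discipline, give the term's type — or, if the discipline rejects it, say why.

term : T2
usage: x: 0; u: 1; y: 1; w: 0; v (bound): 1
left-to-right use order: u, v, y
typing: ✓ — T2
across the five disciplines: ordered ✗ | linear ✗ | affine ✓ | relevant ✗ | unrestricted ✓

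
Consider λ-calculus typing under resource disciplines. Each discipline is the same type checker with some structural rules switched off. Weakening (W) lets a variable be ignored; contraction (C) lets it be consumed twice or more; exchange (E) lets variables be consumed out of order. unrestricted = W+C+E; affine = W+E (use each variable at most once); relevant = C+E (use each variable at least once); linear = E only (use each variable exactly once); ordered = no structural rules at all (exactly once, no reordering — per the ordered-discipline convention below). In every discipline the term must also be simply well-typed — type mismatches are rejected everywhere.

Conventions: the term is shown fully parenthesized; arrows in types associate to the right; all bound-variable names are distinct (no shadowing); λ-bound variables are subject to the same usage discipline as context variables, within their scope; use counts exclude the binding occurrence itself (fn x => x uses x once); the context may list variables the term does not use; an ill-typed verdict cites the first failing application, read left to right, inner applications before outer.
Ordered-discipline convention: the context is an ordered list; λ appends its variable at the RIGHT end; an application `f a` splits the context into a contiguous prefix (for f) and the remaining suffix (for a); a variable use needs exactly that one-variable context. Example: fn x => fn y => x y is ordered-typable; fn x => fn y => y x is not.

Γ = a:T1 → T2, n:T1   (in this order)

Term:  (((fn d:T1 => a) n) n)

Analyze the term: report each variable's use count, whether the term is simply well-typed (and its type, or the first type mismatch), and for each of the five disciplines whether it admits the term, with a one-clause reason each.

use counts: a ×1, n ×2, d (λ-bound) ×0
order of uses: a, n, n
typing: the term checks, with type T2
ordered: ✗, repeated use of n ×2; unused: d — weakening required
linear: ✗, repeated use of n ×2; unused: d — weakening required
affine: ✗, repeated use of n ×2
relevant: ✗, unused: d — weakening required
unrestricted: ✓, type-checks (T2) and nothing is barred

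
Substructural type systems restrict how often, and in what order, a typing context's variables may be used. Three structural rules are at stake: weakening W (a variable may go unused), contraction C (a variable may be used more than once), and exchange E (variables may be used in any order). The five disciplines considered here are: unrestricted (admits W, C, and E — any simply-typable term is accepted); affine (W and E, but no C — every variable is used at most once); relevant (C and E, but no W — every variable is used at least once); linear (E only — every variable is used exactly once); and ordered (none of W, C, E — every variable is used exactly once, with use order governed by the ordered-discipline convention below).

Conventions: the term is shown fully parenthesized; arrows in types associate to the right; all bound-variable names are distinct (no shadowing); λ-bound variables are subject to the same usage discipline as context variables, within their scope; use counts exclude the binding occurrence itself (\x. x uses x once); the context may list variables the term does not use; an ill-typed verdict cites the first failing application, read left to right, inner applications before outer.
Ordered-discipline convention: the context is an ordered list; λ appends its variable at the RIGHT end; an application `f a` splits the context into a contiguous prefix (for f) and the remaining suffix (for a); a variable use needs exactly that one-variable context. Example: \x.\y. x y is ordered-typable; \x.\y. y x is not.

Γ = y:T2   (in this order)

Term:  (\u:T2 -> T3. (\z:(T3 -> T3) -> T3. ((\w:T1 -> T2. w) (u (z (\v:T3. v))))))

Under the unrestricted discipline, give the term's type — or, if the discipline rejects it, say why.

not well-typed under unrestricted — fails simple typing
usage: y: 0, u (λ-bound): 1, z (λ-bound): 1, w (λ-bound): 1, v (λ-bound): 1
use order (left to right): w, u, z, v
typing: ill-typed: an argument T3 mismatches the expected T2
all disciplines: ordered ✗ · linear ✗ · affine ✗ · relevant ✗ · unrestricted ✗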